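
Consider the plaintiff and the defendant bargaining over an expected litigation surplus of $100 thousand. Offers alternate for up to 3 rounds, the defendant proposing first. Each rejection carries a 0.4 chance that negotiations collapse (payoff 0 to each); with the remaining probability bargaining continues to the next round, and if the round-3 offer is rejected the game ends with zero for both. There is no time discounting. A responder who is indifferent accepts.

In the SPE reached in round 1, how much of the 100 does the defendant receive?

By backward induction:
Round 3 (the defendant proposes): rejection yields 0 for the plaintiff; the defendant offers 0 and keeps 100.
Round 2 (the plaintiff proposes): rejecting gives the defendant an expected 0.6 × 100 = 60, so the plaintiff offers 60, keeping 40.
Round 1 (the defendant proposes): rejecting gives the plaintiff an expected 0.6 × 40 = 24; the defendant offers that and keeps 76.

76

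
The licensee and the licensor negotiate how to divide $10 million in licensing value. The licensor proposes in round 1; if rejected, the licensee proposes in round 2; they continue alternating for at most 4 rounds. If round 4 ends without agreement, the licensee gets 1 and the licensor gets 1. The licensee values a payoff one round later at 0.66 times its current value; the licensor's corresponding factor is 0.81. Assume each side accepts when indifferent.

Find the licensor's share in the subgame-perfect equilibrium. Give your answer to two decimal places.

By backward induction:
Round 4 (the licensee proposes): the licensor gets 1 if talks fail, so the licensee offers 1 and keeps 9.
Round 3 (the licensor proposes): the licensee can get 9 next round, worth 0.66 × 9 = 5.94 now; the licensor offers that and keeps 4.06.
Round 2 (the licensee proposes): the licensor can get 4.06 next round, worth 0.81 × 4.06 = 3.2886 now; the licensee offers that and keeps 6.7114.
Round 1 (the licensor proposes): the licensee can get 6.7114 next round, worth 0.66 × 6.7114 = 4.429524 now; the licensor offers that and keeps 5.570476.

5.57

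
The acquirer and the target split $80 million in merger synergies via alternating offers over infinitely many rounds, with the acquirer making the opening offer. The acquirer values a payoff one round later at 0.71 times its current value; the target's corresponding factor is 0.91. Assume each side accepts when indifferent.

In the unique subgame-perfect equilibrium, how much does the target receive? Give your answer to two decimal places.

When the acquirer proposes, the target accepts any offer worth at least 0.91 times what the target would get by proposing next round; and vice versa.
This gives x = 80 − 0.91y and y = 80 − 0.71x, where x and y are each side's share when it proposes.
Hence (1 − 0.91·0.71)x = 80(1 − 0.91), i.e. 0.3539·x = 7.2.
x ≈ 20.3447; the target's share is 80 − x ≈ 59.6553.

59.66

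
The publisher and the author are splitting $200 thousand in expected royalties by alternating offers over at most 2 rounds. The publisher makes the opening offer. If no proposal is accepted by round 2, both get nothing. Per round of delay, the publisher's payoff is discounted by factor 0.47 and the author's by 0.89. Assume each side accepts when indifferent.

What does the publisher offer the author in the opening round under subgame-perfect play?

Work backward from the last round.
Round 2 (the author proposes): the publisher will accept anything ≥ 0, so the author offers 0 and keeps 200.
Round 1 (the publisher proposes): the author can get 200 next round, worth 0.89 × 200 = 178 now, so the publisher offers 178, keeping 22.

178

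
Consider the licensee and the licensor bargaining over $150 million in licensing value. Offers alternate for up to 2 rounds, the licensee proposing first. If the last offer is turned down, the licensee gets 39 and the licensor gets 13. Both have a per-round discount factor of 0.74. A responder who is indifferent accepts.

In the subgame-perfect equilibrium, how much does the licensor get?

82.14

Round 2 (the licensor proposes): the licensee gets 39 if talks fail, so the licensor offers 39 and keeps 111.
Round 1 (the licensee proposes): the licensor can get 111 next round, worth 0.74 × 111 = 82.14 now. The licensee offers 82.14 and keeps 150 − 82.14 = 67.86.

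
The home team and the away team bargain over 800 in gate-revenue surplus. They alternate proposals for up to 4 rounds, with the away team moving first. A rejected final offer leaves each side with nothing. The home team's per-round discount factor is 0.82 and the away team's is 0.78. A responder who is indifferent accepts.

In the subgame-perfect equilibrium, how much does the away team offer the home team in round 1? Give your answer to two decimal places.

563.90

Round 4 (the home team proposes): rejection yields 0 for the away team; the home team offers 0 and keeps 800.
Round 3 (the away team proposes): the home team can get 800 next round, worth 0.82 × 800 = 656 now, so the away team offers 656, keeping 144.
Round 2 (the home team proposes): the away team can get 144 next round, worth 0.78 × 144 = 112.32 now; the home team offers that and keeps 687.68.
Round 1 (the away team proposes): the home team can get 687.68 next round, worth 0.82 × 687.68 = 563.8976 now, so the away team offers 563.8976, keeping 236.1024.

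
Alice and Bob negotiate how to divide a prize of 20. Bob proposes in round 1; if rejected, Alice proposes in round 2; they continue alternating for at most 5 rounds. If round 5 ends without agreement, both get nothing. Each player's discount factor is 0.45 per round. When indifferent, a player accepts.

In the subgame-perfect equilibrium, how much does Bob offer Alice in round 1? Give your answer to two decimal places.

By backward induction:
Round 5 (Bob proposes): Alice will accept anything ≥ 0, so Bob offers 0 and keeps 20.
Round 4 (Alice proposes): Bob can get 20 next round, worth 0.45 × 20 = 9 now, so Alice offers 9, keeping 11.
Round 3 (Bob proposes): Alice can get 11 next round, worth 0.45 × 11 = 4.95 now; Bob offers that and keeps 15.05.
Round 2 (Alice proposes): Bob can get 15.05 next round, worth 0.45 × 15.05 = 6.7725 now. Alice offers 6.7725 and keeps 20 − 6.7725 = 13.2275.
Round 1 (Bob proposes): Alice can get 13.2275 next round, worth 0.45 × 13.2275 = 5.952375 now; Bob offers that and keeps 14.047625.

5.95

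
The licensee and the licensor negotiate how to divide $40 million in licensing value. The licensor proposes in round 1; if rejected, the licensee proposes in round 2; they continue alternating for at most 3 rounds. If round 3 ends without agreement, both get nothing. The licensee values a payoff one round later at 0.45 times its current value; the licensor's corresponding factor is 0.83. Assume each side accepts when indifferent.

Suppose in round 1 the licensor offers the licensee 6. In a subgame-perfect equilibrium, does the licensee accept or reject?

Accept

Work out the licensee's continuation value if the offer is rejected.
Round 3 (the licensor proposes): rejection yields 0 for the licensee; the licensor offers 0 and keeps 40.
Round 2 (the licensee proposes): the licensor can get 40 next round, worth 0.83 × 40 = 33.2 now. The licensee offers 33.2 and keeps 40 − 33.2 = 6.8.
So by rejecting in round 1, the licensee gets 6.8 next round, worth 0.45 × 6.8 = 3.06 now.
Offer 6 ≥ 3.06, so the licensee accepts.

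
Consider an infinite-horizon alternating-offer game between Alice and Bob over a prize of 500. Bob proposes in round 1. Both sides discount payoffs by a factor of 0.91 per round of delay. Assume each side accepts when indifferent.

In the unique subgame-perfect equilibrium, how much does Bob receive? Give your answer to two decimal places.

Let x be Bob's share when Bob proposes and y be Alice's share when Alice proposes.
Alice accepts iff offered ≥ 0.91·y, so x = 500 − 0.91y. Symmetrically y = 500 − 0.91x.
Substituting: x = 500 − 0.91(500 − 0.91x), giving x(1 − 0.91·0.91) = 500(1 − 0.91).
So x = 500 × 0.09 / 0.1719 ≈ 261.7801, and Alice receives 500 − x ≈ 238.2199.

261.78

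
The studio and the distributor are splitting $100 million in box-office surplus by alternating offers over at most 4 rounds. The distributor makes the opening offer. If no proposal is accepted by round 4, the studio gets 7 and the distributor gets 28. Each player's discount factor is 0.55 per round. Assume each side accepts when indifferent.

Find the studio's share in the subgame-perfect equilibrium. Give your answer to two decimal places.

Round 4 (the studio proposes): the distributor gets 28 if talks fail, so the studio offers 28 and keeps 72.
Round 3 (the distributor proposes): the studio can get 72 next round, worth 0.55 × 72 = 39.6 now; the distributor offers that and keeps 60.4.
Round 2 (the studio proposes): the distributor can get 60.4 next round, worth 0.55 × 60.4 = 33.22 now, so the studio offers 33.22, keeping 66.78.
Round 1 (the distributor proposes): the studio can get 66.78 next round, worth 0.55 × 66.78 = 36.729 now. The distributor offers 36.729 and keeps 100 − 36.729 = 63.271.

36.73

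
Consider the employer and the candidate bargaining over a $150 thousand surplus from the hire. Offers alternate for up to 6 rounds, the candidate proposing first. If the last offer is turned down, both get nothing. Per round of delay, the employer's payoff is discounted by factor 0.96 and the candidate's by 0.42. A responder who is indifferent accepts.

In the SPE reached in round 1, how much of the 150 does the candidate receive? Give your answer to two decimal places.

Solve by backward induction from round 6.
Round 6 (the employer proposes): the candidate will accept anything ≥ 0, so the employer offers 0 and keeps 150.
Round 5 (the candidate proposes): the employer can get 150 next round, worth 0.96 × 150 = 144 now, so the candidate offers 144, keeping 6.
Round 4 (the employer proposes): the candidate can get 6 next round, worth 0.42 × 6 = 2.52 now. The employer offers 2.52 and keeps 150 − 2.52 = 147.48.
Round 3 (the candidate proposes): the employer can get 147.48 next round, worth 0.96 × 147.48 = 141.5808 now. The candidate offers 141.5808 and keeps 150 − 141.5808 = 8.4192.
Round 2 (the employer proposes): the candidate can get 8.4192 next round, worth 0.42 × 8.4192 = 3.536064 now, so the employer offers 3.536064, keeping 146.463936.
Round 1 (the candidate proposes): the employer can get 146.463936 next round, worth 0.96 × 146.463936 = 140.60537856 now. The candidate offers 140.60537856 and keeps 150 − 140.60537856 = 9.39462144.

9.39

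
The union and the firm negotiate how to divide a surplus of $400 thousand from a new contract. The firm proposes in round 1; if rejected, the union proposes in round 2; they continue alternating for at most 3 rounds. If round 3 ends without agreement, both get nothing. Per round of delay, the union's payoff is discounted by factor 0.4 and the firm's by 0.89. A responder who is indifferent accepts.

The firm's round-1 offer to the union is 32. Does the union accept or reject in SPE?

Round 3 (the firm proposes): rejection yields 0 for the union; the firm offers 0 and keeps 400.
Round 2 (the union proposes): the firm can get 400 next round, worth 0.89 × 400 = 356 now; the union offers that and keeps 44.
So by rejecting in round 1, the union gets 44 next round, worth 0.4 × 44 = 17.6 now.
Offer 32 ≥ 17.6, so the union accepts.

Accept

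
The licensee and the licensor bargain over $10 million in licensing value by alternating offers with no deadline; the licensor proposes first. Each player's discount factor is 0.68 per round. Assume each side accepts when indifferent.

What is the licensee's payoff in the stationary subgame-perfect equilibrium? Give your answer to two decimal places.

4.05

When the licensor proposes, the licensee accepts any offer worth at least 0.68 times what the licensee would get by proposing next round; and vice versa.
This gives x = 10 − 0.68y and y = 10 − 0.68x, where x and y are each side's share when it proposes.
Hence (1 − 0.68·0.68)x = 10(1 − 0.68), i.e. 0.5376·x = 3.2.
x ≈ 5.9524; the licensee's share is 10 − x ≈ 4.0476.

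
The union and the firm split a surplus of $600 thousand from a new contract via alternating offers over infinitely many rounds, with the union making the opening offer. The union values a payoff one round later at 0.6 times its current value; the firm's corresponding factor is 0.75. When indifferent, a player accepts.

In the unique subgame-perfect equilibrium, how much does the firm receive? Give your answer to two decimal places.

327.27

When the union proposes, the firm accepts any offer worth at least 0.75 times what the firm would get by proposing next round; and vice versa.
This gives x = 600 − 0.75y and y = 600 − 0.6x, where x and y are each side's share when it proposes.
Hence (1 − 0.75·0.6)x = 600(1 − 0.75), i.e. 0.55·x = 150.
x ≈ 272.7273; the firm's share is 600 − x ≈ 327.2727.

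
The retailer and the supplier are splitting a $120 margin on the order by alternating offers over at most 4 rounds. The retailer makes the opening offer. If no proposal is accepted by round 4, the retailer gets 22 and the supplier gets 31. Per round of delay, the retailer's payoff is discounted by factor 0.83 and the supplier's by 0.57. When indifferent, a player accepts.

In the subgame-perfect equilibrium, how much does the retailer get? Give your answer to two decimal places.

Work backward from the last round.
Round 4 (the supplier proposes): the retailer gets 22 if talks fail, so the supplier offers 22 and keeps 98.
Round 3 (the retailer proposes): the supplier can get 98 next round, worth 0.57 × 98 = 55.86 now, so the retailer offers 55.86, keeping 64.14.
Round 2 (the supplier proposes): the retailer can get 64.14 next round, worth 0.83 × 64.14 = 53.2362 now. The supplier offers 53.2362 and keeps 120 − 53.2362 = 66.7638.
Round 1 (the retailer proposes): the supplier can get 66.7638 next round, worth 0.57 × 66.7638 = 38.055366 now. The retailer offers 38.055366 and keeps 120 − 38.055366 = 81.944634.

81.94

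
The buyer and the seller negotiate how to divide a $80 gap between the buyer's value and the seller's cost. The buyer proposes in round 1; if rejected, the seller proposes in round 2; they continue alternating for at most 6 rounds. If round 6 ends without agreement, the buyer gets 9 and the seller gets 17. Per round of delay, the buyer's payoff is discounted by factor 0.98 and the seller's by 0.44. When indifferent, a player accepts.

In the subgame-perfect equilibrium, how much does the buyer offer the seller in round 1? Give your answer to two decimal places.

Work backward from the last round.
Round 6 (the seller proposes): the buyer gets 9 if talks fail, so the seller offers 9 and keeps 71.
Round 5 (the buyer proposes): the seller can get 71 next round, worth 0.44 × 71 = 31.24 now. The buyer offers 31.24 and keeps 80 − 31.24 = 48.76.
Round 4 (the seller proposes): the buyer can get 48.76 next round, worth 0.98 × 48.76 = 47.7848 now, so the seller offers 47.7848, keeping 32.2152.
Round 3 (the buyer proposes): the seller can get 32.2152 next round, worth 0.44 × 32.2152 = 14.174688 now. The buyer offers 14.174688 and keeps 80 − 14.174688 = 65.825312.
Round 2 (the seller proposes): the buyer can get 65.825312 next round, worth 0.98 × 65.825312 = 64.50880576 now, so the seller offers 64.50880576, keeping 15.49119424.
Round 1 (the buyer proposes): the seller can get 15.49119424 next round, worth 0.44 × 15.49119424 = 6.8161254656 now. The buyer offers 6.8161254656 and keeps 80 − 6.8161254656 = 73.1838745344.

6.82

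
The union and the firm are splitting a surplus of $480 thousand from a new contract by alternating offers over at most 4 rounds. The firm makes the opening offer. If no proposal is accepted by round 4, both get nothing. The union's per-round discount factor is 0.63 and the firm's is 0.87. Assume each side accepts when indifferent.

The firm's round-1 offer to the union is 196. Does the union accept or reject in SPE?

Reject

Round 4 (the union proposes): the firm will accept anything ≥ 0, so the union offers 0 and keeps 480.
Round 3 (the firm proposes): the union can get 480 next round, worth 0.63 × 480 = 302.4 now, so the firm offers 302.4, keeping 177.6.
Round 2 (the union proposes): the firm can get 177.6 next round, worth 0.87 × 177.6 = 154.512 now, so the union offers 154.512, keeping 325.488.
So by rejecting in round 1, the union gets 325.488 next round, worth 0.63 × 325.488 = 205.05744 now.
Offer 196 < 205.05744, so the union rejects.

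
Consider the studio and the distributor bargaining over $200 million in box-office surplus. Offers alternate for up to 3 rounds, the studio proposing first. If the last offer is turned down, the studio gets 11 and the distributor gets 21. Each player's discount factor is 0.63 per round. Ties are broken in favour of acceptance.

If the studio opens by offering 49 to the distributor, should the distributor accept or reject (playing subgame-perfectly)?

Round 3 (the studio proposes): the distributor gets 21 if talks fail, so the studio offers 21 and keeps 179.
Round 2 (the distributor proposes): the studio can get 179 next round, worth 0.63 × 179 = 112.77 now; the distributor offers that and keeps 87.23.
So by rejecting in round 1, the distributor gets 87.23 next round, worth 0.63 × 87.23 = 54.9549 now.
Offer 49 < 54.9549, so the distributor rejects.

Reject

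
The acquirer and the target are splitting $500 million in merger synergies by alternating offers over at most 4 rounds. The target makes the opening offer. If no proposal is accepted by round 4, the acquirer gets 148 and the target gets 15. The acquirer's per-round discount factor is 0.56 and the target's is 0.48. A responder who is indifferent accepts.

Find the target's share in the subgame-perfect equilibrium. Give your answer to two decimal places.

By backward induction:
Round 4 (the acquirer proposes): the target gets 15 if talks fail, so the acquirer offers 15 and keeps 485.
Round 3 (the target proposes): the acquirer can get 485 next round, worth 0.56 × 485 = 271.6 now; the target offers that and keeps 228.4.
Round 2 (the acquirer proposes): the target can get 228.4 next round, worth 0.48 × 228.4 = 109.632 now. The acquirer offers 109.632 and keeps 500 − 109.632 = 390.368.
Round 1 (the target proposes): the acquirer can get 390.368 next round, worth 0.56 × 390.368 = 218.60608 now; the target offers that and keeps 281.39392.

281.39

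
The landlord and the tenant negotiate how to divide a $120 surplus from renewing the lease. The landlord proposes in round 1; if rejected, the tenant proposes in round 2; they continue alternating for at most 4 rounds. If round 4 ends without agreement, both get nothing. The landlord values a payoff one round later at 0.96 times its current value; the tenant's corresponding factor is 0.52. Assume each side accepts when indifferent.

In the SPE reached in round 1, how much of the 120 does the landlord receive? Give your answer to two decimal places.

86.35

Round 4 (the tenant proposes): rejection yields 0 for the landlord; the tenant offers 0 and keeps 120.
Round 3 (the landlord proposes): the tenant can get 120 next round, worth 0.52 × 120 = 62.4 now. The landlord offers 62.4 and keeps 120 − 62.4 = 57.6.
Round 2 (the tenant proposes): the landlord can get 57.6 next round, worth 0.96 × 57.6 = 55.296 now. The tenant offers 55.296 and keeps 120 − 55.296 = 64.704.
Round 1 (the landlord proposes): the tenant can get 64.704 next round, worth 0.52 × 64.704 = 33.64608 now. The landlord offers 33.64608 and keeps 120 − 33.64608 = 86.35392.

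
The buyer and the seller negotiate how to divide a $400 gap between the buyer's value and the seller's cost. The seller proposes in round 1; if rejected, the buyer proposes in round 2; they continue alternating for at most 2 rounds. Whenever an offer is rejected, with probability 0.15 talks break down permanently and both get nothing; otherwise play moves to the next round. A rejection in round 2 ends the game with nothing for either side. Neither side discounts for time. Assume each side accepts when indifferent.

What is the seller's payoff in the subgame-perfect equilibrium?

60

Round 2 (the buyer proposes): rejection yields 0 for the seller; the buyer offers 0 and keeps 400.
Round 1 (the seller proposes): rejecting gives the buyer an expected 0.85 × 400 = 340. The seller offers 340 and keeps 400 − 340 = 60.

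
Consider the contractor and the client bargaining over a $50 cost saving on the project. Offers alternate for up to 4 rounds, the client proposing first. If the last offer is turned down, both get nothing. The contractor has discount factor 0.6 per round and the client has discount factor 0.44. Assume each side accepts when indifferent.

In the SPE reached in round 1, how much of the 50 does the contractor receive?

Work backward from the last round.
Round 4 (the contractor proposes): rejection yields 0 for the client; the contractor offers 0 and keeps 50.
Round 3 (the client proposes): the contractor can get 50 next round, worth 0.6 × 50 = 30 now; the client offers that and keeps 20.
Round 2 (the contractor proposes): the client can get 20 next round, worth 0.44 × 20 = 8.8 now. The contractor offers 8.8 and keeps 50 − 8.8 = 41.2.
Round 1 (the client proposes): the contractor can get 41.2 next round, worth 0.6 × 41.2 = 24.72 now. The client offers 24.72 and keeps 50 − 24.72 = 25.28.

24.72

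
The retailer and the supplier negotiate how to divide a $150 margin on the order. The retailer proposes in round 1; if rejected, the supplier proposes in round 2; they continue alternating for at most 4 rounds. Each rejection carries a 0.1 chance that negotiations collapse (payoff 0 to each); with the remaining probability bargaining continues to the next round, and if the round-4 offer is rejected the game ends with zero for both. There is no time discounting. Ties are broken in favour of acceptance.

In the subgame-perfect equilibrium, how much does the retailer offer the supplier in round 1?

Round 4 (the supplier proposes): the retailer will accept anything ≥ 0, so the supplier offers 0 and keeps 150.
Round 3 (the retailer proposes): rejecting gives the supplier an expected 0.9 × 150 = 135; the retailer offers that and keeps 15.
Round 2 (the supplier proposes): rejecting gives the retailer an expected 0.9 × 15 = 13.5, so the supplier offers 13.5, keeping 136.5.
Round 1 (the retailer proposes): rejecting gives the supplier an expected 0.9 × 136.5 = 122.85; the retailer offers that and keeps 27.15.

122.85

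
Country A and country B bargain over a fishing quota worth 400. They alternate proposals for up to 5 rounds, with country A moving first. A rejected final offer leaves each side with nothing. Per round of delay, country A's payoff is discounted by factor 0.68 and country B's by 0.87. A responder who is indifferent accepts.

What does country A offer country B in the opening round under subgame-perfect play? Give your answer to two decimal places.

177.24

By backward induction:
Round 5 (country A proposes): rejection yields 0 for country B; country A offers 0 and keeps 400.
Round 4 (country B proposes): country A can get 400 next round, worth 0.68 × 400 = 272 now, so country B offers 272, keeping 128.
Round 3 (country A proposes): country B can get 128 next round, worth 0.87 × 128 = 111.36 now; country A offers that and keeps 288.64.
Round 2 (country B proposes): country A can get 288.64 next round, worth 0.68 × 288.64 = 196.2752 now; country B offers that and keeps 203.7248.
Round 1 (country A proposes): country B can get 203.7248 next round, worth 0.87 × 203.7248 = 177.240576 now; country A offers that and keeps 222.759424.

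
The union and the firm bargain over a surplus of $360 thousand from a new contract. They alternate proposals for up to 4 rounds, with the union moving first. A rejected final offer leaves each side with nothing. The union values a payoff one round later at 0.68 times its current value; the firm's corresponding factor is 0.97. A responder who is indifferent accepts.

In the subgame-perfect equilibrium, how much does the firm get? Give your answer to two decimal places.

Solve by backward induction from round 4.
Round 4 (the firm proposes): rejection yields 0 for the union; the firm offers 0 and keeps 360.
Round 3 (the union proposes): the firm can get 360 next round, worth 0.97 × 360 = 349.2 now. The union offers 349.2 and keeps 360 − 349.2 = 10.8.
Round 2 (the firm proposes): the union can get 10.8 next round, worth 0.68 × 10.8 = 7.344 now, so the firm offers 7.344, keeping 352.656.
Round 1 (the union proposes): the firm can get 352.656 next round, worth 0.97 × 352.656 = 342.07632 now, so the union offers 342.07632, keeping 17.92368.

342.08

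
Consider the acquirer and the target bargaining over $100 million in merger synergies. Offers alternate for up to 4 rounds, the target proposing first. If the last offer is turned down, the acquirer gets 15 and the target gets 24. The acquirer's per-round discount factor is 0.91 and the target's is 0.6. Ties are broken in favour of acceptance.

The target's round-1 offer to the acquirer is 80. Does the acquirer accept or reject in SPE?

Accept

Round 4 (the acquirer proposes): the target gets 24 if talks fail, so the acquirer offers 24 and keeps 76.
Round 3 (the target proposes): the acquirer can get 76 next round, worth 0.91 × 76 = 69.16 now; the target offers that and keeps 30.84.
Round 2 (the acquirer proposes): the target can get 30.84 next round, worth 0.6 × 30.84 = 18.504 now. The acquirer offers 18.504 and keeps 100 − 18.504 = 81.496.
So by rejecting in round 1, the acquirer gets 81.496 next round, worth 0.91 × 81.496 = 74.16136 now.
Offer 80 ≥ 74.16136, so the acquirer accepts.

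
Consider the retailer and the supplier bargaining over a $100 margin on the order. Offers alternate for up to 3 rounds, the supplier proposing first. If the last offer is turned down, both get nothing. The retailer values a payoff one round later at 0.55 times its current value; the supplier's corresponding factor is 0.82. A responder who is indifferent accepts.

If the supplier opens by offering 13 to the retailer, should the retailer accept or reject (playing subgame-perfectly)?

Work out the retailer's continuation value if the offer is rejected.
Round 3 (the supplier proposes): rejection yields 0 for the retailer; the supplier offers 0 and keeps 100.
Round 2 (the retailer proposes): the supplier can get 100 next round, worth 0.82 × 100 = 82 now. The retailer offers 82 and keeps 100 − 82 = 18.
So by rejecting in round 1, the retailer gets 18 next round, worth 0.55 × 18 = 9.9 now.
Offer 13 ≥ 9.9, so the retailer accepts.

Accept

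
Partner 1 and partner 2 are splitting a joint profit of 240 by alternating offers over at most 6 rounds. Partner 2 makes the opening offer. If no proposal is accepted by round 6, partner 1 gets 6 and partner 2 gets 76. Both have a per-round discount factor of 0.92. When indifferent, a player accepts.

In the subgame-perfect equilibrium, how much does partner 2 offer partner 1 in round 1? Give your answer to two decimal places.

Work backward from the last round.
Round 6 (partner 1 proposes): partner 2 gets 76 if talks fail, so partner 1 offers 76 and keeps 164.
Round 5 (partner 2 proposes): partner 1 can get 164 next round, worth 0.92 × 164 = 150.88 now; partner 2 offers that and keeps 89.12.
Round 4 (partner 1 proposes): partner 2 can get 89.12 next round, worth 0.92 × 89.12 = 81.9904 now, so partner 1 offers 81.9904, keeping 158.0096.
Round 3 (partner 2 proposes): partner 1 can get 158.0096 next round, worth 0.92 × 158.0096 = 145.368832 now; partner 2 offers that and keeps 94.631168.
Round 2 (partner 1 proposes): partner 2 can get 94.631168 next round, worth 0.92 × 94.631168 = 87.06067456 now. Partner 1 offers 87.06067456 and keeps 240 − 87.06067456 = 152.93932544.
Round 1 (partner 2 proposes): partner 1 can get 152.93932544 next round, worth 0.92 × 152.93932544 = 140.7041794048 now, so partner 2 offers 140.7041794048, keeping 99.2958205952.

140.70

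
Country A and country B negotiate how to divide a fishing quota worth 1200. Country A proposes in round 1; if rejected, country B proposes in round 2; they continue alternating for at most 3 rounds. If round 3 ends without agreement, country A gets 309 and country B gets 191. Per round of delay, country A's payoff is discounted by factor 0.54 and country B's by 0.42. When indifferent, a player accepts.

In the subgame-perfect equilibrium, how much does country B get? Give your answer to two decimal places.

275.16

Round 3 (country A proposes): country B gets 191 if talks fail, so country A offers 191 and keeps 1009.
Round 2 (country B proposes): country A can get 1009 next round, worth 0.54 × 1009 = 544.86 now; country B offers that and keeps 655.14.
Round 1 (country A proposes): country B can get 655.14 next round, worth 0.42 × 655.14 = 275.1588 now, so country A offers 275.1588, keeping 924.8412.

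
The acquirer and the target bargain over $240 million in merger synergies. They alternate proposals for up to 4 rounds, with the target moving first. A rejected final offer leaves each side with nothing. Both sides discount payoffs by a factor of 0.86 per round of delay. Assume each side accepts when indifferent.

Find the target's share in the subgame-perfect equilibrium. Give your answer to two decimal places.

Solve by backward induction from round 4.
Round 4 (the acquirer proposes): rejection yields 0 for the target; the acquirer offers 0 and keeps 240.
Round 3 (the target proposes): the acquirer can get 240 next round, worth 0.86 × 240 = 206.4 now; the target offers that and keeps 33.6.
Round 2 (the acquirer proposes): the target can get 33.6 next round, worth 0.86 × 33.6 = 28.896 now; the acquirer offers that and keeps 211.104.
Round 1 (the target proposes): the acquirer can get 211.104 next round, worth 0.86 × 211.104 = 181.54944 now, so the target offers 181.54944, keeping 58.45056.

58.45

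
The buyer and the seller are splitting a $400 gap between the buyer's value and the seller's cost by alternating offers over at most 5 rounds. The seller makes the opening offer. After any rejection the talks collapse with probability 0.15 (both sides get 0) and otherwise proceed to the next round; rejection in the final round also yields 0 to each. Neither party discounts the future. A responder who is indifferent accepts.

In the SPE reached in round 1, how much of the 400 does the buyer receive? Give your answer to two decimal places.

Round 5 (the seller proposes): the buyer will accept anything ≥ 0, so the seller offers 0 and keeps 400.
Round 4 (the buyer proposes): rejecting gives the seller an expected 0.85 × 400 = 340, so the buyer offers 340, keeping 60.
Round 3 (the seller proposes): rejecting gives the buyer an expected 0.85 × 60 = 51; the seller offers that and keeps 349.
Round 2 (the buyer proposes): rejecting gives the seller an expected 0.85 × 349 = 296.65; the buyer offers that and keeps 103.35.
Round 1 (the seller proposes): rejecting gives the buyer an expected 0.85 × 103.35 = 87.8475, so the seller offers 87.8475, keeping 312.1525.

87.85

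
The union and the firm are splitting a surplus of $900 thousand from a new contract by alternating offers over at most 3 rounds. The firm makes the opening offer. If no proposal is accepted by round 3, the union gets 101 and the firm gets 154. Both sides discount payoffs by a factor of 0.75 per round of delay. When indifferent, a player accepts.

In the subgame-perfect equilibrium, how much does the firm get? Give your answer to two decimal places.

By backward induction:
Round 3 (the firm proposes): the union gets 101 if talks fail, so the firm offers 101 and keeps 799.
Round 2 (the union proposes): the firm can get 799 next round, worth 0.75 × 799 = 599.25 now. The union offers 599.25 and keeps 900 − 599.25 = 300.75.
Round 1 (the firm proposes): the union can get 300.75 next round, worth 0.75 × 300.75 = 225.5625 now. The firm offers 225.5625 and keeps 900 − 225.5625 = 674.4375.

674.44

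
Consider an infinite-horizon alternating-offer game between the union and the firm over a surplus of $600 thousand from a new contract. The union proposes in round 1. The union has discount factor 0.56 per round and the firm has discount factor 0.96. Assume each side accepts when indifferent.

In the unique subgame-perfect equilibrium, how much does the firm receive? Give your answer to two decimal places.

When the union proposes, the firm accepts any offer worth at least 0.96 times what the firm would get by proposing next round; and vice versa.
This gives x = 600 − 0.96y and y = 600 − 0.56x, where x and y are each side's share when it proposes.
Hence (1 − 0.96·0.56)x = 600(1 − 0.96), i.e. 0.4624·x = 24.
x ≈ 51.9031; the firm's share is 600 − x ≈ 548.0969.

548.10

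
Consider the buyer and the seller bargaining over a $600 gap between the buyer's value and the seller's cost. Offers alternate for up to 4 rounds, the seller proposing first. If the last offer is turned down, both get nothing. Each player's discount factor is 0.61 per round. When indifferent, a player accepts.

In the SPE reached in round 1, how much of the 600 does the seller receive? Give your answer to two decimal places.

321.07

Work backward from the last round.
Round 4 (the buyer proposes): the seller will accept anything ≥ 0, so the buyer offers 0 and keeps 600.
Round 3 (the seller proposes): the buyer can get 600 next round, worth 0.61 × 600 = 366 now, so the seller offers 366, keeping 234.
Round 2 (the buyer proposes): the seller can get 234 next round, worth 0.61 × 234 = 142.74 now. The buyer offers 142.74 and keeps 600 − 142.74 = 457.26.
Round 1 (the seller proposes): the buyer can get 457.26 next round, worth 0.61 × 457.26 = 278.9286 now, so the seller offers 278.9286, keeping 321.0714.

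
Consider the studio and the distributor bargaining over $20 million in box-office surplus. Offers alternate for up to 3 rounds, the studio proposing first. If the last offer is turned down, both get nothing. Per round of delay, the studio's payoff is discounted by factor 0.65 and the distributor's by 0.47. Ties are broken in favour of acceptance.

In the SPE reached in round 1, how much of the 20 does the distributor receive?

Round 3 (the studio proposes): rejection yields 0 for the distributor; the studio offers 0 and keeps 20.
Round 2 (the distributor proposes): the studio can get 20 next round, worth 0.65 × 20 = 13 now. The distributor offers 13 and keeps 20 − 13 = 7.
Round 1 (the studio proposes): the distributor can get 7 next round, worth 0.47 × 7 = 3.29 now, so the studio offers 3.29, keeping 16.71.

3.29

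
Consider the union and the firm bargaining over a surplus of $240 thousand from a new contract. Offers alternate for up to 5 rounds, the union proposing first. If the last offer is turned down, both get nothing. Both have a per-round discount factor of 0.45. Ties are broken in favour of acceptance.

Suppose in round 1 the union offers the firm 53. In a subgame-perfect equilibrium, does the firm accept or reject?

Reject

Work out the firm's continuation value if the offer is rejected.
Round 5 (the union proposes): rejection yields 0 for the firm; the union offers 0 and keeps 240.
Round 4 (the firm proposes): the union can get 240 next round, worth 0.45 × 240 = 108 now. The firm offers 108 and keeps 240 − 108 = 132.
Round 3 (the union proposes): the firm can get 132 next round, worth 0.45 × 132 = 59.4 now. The union offers 59.4 and keeps 240 − 59.4 = 180.6.
Round 2 (the firm proposes): the union can get 180.6 next round, worth 0.45 × 180.6 = 81.27 now, so the firm offers 81.27, keeping 158.73.
So by rejecting in round 1, the firm gets 158.73 next round, worth 0.45 × 158.73 = 71.4285 now.
Offer 53 < 71.4285, so the firm rejects.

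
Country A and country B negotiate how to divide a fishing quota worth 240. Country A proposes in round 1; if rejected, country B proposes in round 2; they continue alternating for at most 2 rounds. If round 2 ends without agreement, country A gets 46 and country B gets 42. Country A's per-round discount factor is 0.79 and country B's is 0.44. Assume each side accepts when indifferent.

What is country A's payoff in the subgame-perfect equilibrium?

154.64

Work backward from the last round.
Round 2 (country B proposes): country A gets 46 if talks fail, so country B offers 46 and keeps 194.
Round 1 (country A proposes): country B can get 194 next round, worth 0.44 × 194 = 85.36 now. Country A offers 85.36 and keeps 240 − 85.36 = 154.64.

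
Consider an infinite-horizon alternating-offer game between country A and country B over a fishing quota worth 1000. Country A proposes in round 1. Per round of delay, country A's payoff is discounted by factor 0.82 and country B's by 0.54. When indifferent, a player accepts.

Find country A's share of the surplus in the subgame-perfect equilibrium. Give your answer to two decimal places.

Let x be country A's share when country A proposes and y be country B's share when country B proposes.
Country B accepts iff offered ≥ 0.54·y, so x = 1000 − 0.54y. Symmetrically y = 1000 − 0.82x.
Substituting: x = 1000 − 0.54(1000 − 0.82x), giving x(1 − 0.82·0.54) = 1000(1 − 0.54).
So x = 1000 × 0.46 / 0.5572 ≈ 825.5564, and country B receives 1000 − x ≈ 174.4436.

825.56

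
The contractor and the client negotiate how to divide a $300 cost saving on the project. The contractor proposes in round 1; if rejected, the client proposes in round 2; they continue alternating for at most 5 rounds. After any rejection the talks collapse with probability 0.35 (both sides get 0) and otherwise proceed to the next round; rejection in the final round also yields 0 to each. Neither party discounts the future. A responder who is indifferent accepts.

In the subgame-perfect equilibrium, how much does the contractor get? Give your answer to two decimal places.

By backward induction:
Round 5 (the contractor proposes): rejection yields 0 for the client; the contractor offers 0 and keeps 300.
Round 4 (the client proposes): rejecting gives the contractor an expected 0.65 × 300 = 195. The client offers 195 and keeps 300 − 195 = 105.
Round 3 (the contractor proposes): rejecting gives the client an expected 0.65 × 105 = 68.25; the contractor offers that and keeps 231.75.
Round 2 (the client proposes): rejecting gives the contractor an expected 0.65 × 231.75 = 150.6375; the client offers that and keeps 149.3625.
Round 1 (the contractor proposes): rejecting gives the client an expected 0.65 × 149.3625 = 97.085625, so the contractor offers 97.085625, keeping 202.914375.

202.91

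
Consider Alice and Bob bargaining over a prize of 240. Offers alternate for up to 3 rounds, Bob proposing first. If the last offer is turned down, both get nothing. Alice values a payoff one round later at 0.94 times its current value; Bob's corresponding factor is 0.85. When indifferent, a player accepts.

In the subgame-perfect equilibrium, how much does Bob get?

Solve by backward induction from round 3.
Round 3 (Bob proposes): Alice will accept anything ≥ 0, so Bob offers 0 and keeps 240.
Round 2 (Alice proposes): Bob can get 240 next round, worth 0.85 × 240 = 204 now, so Alice offers 204, keeping 36.
Round 1 (Bob proposes): Alice can get 36 next round, worth 0.94 × 36 = 33.84 now, so Bob offers 33.84, keeping 206.16.

206.16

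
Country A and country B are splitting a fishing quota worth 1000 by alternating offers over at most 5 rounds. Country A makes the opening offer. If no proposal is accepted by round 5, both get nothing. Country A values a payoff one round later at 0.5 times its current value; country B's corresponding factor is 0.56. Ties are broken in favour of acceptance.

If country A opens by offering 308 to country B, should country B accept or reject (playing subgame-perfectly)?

Reject

Work out country B's continuation value if the offer is rejected.
Round 5 (country A proposes): country B will accept anything ≥ 0, so country A offers 0 and keeps 1000.
Round 4 (country B proposes): country A can get 1000 next round, worth 0.5 × 1000 = 500 now. Country B offers 500 and keeps 1000 − 500 = 500.
Round 3 (country A proposes): country B can get 500 next round, worth 0.56 × 500 = 280 now, so country A offers 280, keeping 720.
Round 2 (country B proposes): country A can get 720 next round, worth 0.5 × 720 = 360 now. Country B offers 360 and keeps 1000 − 360 = 640.
So by rejecting in round 1, country B gets 640 next round, worth 0.56 × 640 = 358.4 now.
Offer 308 < 358.4, so country B rejects.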